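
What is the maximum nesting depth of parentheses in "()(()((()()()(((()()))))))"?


Input: "()(()((()()()(((()()))))))"
Tracking depth:
  Position 0 '(': depth becomes 1
  Position 1 ')': depth becomes 0
  Position 2 '(': depth becomes 1
  Position 3 '(': depth becomes 2
  Position 4 ')': depth becomes 1
  Position 5 '(': depth becomes 2
  Position 6 '(': depth becomes 3
  Position 7 '(': depth becomes 4
  Position 8 ')': depth becomes 3
  Position 9 '(': depth becomes 4
  Position 10 ')': depth becomes 3
  Position 11 '(': depth becomes 4
  Position 12 ')': depth becomes 3
  Position 13 '(': depth becomes 4
  Position 14 '(': depth becomes 5
  Position 15 '(': depth becomes 6
  Position 16 '(': depth becomes 7
  Position 17 ')': depth becomes 6
  Position 18 '(': depth becomes 7
  Position 19 ')': depth becomes 6
  Position 20 ')': depth becomes 5
  Position 21 ')': depth becomes 4
  Position 22 ')': depth becomes 3
  Position 23 ')': depth becomes 2
  Position 24 ')': depth becomes 1
  Position 25 ')': depth becomes 0
Maximum depth reached: 7

7


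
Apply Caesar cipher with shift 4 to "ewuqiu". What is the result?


Caesar cipher: shift "ewuqiu" by 4
  'e' (pos 4) + 4 = pos 8 = 'i'
  'w' (pos 22) + 4 = pos 0 = 'a'
  'u' (pos 20) + 4 = pos 24 = 'y'
  'q' (pos 16) + 4 = pos 20 = 'u'
  'i' (pos 8) + 4 = pos 12 = 'm'
  'u' (pos 20) + 4 = pos 24 = 'y'
Result: iayumy

iayumy


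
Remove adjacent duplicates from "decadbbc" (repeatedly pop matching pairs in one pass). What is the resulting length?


Input: decadbbc
Stack-based adjacent duplicate removal:
  Read 'd': push. Stack: d
  Read 'e': push. Stack: de
  Read 'c': push. Stack: dec
  Read 'a': push. Stack: deca
  Read 'd': push. Stack: decad
  Read 'b': push. Stack: decadb
  Read 'b': matches stack top 'b' => pop. Stack: decad
  Read 'c': push. Stack: decadc
Final stack: "decadc" (length 6)

6


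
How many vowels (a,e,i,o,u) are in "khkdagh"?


Input: khkdagh
Checking each character:
  'k' at position 0: consonant
  'h' at position 1: consonant
  'k' at position 2: consonant
  'd' at position 3: consonant
  'a' at position 4: vowel (running total: 1)
  'g' at position 5: consonant
  'h' at position 6: consonant
Total vowels: 1

1


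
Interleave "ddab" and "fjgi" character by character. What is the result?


Interleaving "ddab" and "fjgi":
  Position 0: 'd' from first, 'f' from second => "df"
  Position 1: 'd' from first, 'j' from second => "dj"
  Position 2: 'a' from first, 'g' from second => "ag"
  Position 3: 'b' from first, 'i' from second => "bi"
Result: dfdjagbi

dfdjagbi


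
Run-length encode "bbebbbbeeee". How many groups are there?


Input: bbebbbbeeee
Scanning for consecutive runs:
  Group 1: 'b' x 2 (positions 0-1)
  Group 2: 'e' x 1 (positions 2-2)
  Group 3: 'b' x 4 (positions 3-6)
  Group 4: 'e' x 4 (positions 7-10)
Total groups: 4

4


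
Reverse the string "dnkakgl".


Input: dnkakgl
Reading characters right to left:
  Position 6: 'l'
  Position 5: 'g'
  Position 4: 'k'
  Position 3: 'a'
  Position 2: 'k'
  Position 1: 'n'
  Position 0: 'd'
Reversed: lgkaknd

lgkaknd


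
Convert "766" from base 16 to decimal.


Input: "766" in base 16
Positional expansion:
  Digit '7' (value 7) x 16^2 = 1792
  Digit '6' (value 6) x 16^1 = 96
  Digit '6' (value 6) x 16^0 = 6
Sum = 1894

1894


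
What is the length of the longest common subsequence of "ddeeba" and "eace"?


LCS of "ddeeba" and "eace"
DP table:
           e    a    c    e
      0    0    0    0    0
  d   0    0    0    0    0
  d   0    0    0    0    0
  e   0    1    1    1    1
  e   0    1    1    1    2
  b   0    1    1    1    2
  a   0    1    2    2    2
LCS length = dp[6][4] = 2

2


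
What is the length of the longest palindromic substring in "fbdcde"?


Input: "fbdcde"
Checking substrings for palindromes:
  [2:5] "dcd" (len 3) => palindrome
Longest palindromic substring: "dcd" with length 3

3


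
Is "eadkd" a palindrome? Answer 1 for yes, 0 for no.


Input: eadkd
Reversed: dkdae
  Compare pos 0 ('e') with pos 4 ('d'): MISMATCH
  Compare pos 1 ('a') with pos 3 ('k'): MISMATCH
Result: not a palindrome

0


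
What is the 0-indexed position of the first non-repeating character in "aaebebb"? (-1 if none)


Input: aaebebb
Character frequencies:
  'a': 2
  'b': 3
  'e': 2
Scanning left to right for freq == 1:
  Position 0 ('a'): freq=2, skip
  Position 1 ('a'): freq=2, skip
  Position 2 ('e'): freq=2, skip
  Position 3 ('b'): freq=3, skip
  Position 4 ('e'): freq=2, skip
  Position 5 ('b'): freq=3, skip
  Position 6 ('b'): freq=3, skip
  No unique character found => answer = -1

-1


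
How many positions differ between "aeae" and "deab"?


Comparing "aeae" and "deab" position by position:
  Position 0: 'a' vs 'd' => DIFFER
  Position 1: 'e' vs 'e' => same
  Position 2: 'a' vs 'a' => same
  Position 3: 'e' vs 'b' => DIFFER
Positions that differ: 2

2


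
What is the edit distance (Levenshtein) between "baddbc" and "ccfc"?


Computing edit distance: "baddbc" -> "ccfc"
DP table:
           c    c    f    c
      0    1    2    3    4
  b   1    1    2    3    4
  a   2    2    2    3    4
  d   3    3    3    3    4
  d   4    4    4    4    4
  b   5    5    5    5    5
  c   6    5    5    6    5
Edit distance = dp[6][4] = 5

5


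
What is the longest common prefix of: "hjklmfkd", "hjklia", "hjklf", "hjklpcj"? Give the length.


Words: hjklmfkd, hjklia, hjklf, hjklpcj
  Position 0: all 'h' => match
  Position 1: all 'j' => match
  Position 2: all 'k' => match
  Position 3: all 'l' => match
  Position 4: ('m', 'i', 'f', 'p') => mismatch, stop
LCP = "hjkl" (length 4)

4


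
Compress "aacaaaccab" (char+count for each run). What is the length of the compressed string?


Input: aacaaaccab
Runs:
  'a' x 2 => "a2"
  'c' x 1 => "c1"
  'a' x 3 => "a3"
  'c' x 2 => "c2"
  'a' x 1 => "a1"
  'b' x 1 => "b1"
Compressed: "a2c1a3c2a1b1"
Compressed length: 12

12


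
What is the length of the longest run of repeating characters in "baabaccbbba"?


Input: "baabaccbbba"
Scanning for longest run:
  Position 1 ('a'): new char, reset run to 1
  Position 2 ('a'): continues run of 'a', length=2
  Position 3 ('b'): new char, reset run to 1
  Position 4 ('a'): new char, reset run to 1
  Position 5 ('c'): new char, reset run to 1
  Position 6 ('c'): continues run of 'c', length=2
  Position 7 ('b'): new char, reset run to 1
  Position 8 ('b'): continues run of 'b', length=2
  Position 9 ('b'): continues run of 'b', length=3
  Position 10 ('a'): new char, reset run to 1
Longest run: 'b' with length 3

3


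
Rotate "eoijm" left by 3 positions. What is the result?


Input: "eoijm", rotate left by 3
First 3 characters: "eoi"
Remaining characters: "jm"
Concatenate remaining + first: "jm" + "eoi" = "jmeoi"

jmeoi


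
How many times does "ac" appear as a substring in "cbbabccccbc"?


Searching for "ac" in "cbbabccccbc"
Scanning each position:
  Position 0: "cb" => no
  Position 1: "bb" => no
  Position 2: "ba" => no
  Position 3: "ab" => no
  Position 4: "bc" => no
  Position 5: "cc" => no
  Position 6: "cc" => no
  Position 7: "cc" => no
  Position 8: "cb" => no
  Position 9: "bc" => no
Total occurrences: 0

0


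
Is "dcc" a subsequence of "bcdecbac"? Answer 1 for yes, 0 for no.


Check if "dcc" is a subsequence of "bcdecbac"
Greedy scan:
  Position 0 ('b'): no match needed
  Position 1 ('c'): no match needed
  Position 2 ('d'): matches sub[0] = 'd'
  Position 3 ('e'): no match needed
  Position 4 ('c'): matches sub[1] = 'c'
  Position 5 ('b'): no match needed
  Position 6 ('a'): no match needed
  Position 7 ('c'): matches sub[2] = 'c'
All 3 characters matched => is a subsequence

1


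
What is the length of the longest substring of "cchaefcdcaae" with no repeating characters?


Input: "cchaefcdcaae"
Sliding window (track last position of each char):
  Position 0 ('c'): window [0,0] length 1 -- new best
  Position 1 ('c'): repeat (last at 0), move window start to 1
  Position 1 ('c'): window [1,1] length 1
  Position 2 ('h'): window [1,2] length 2 -- new best
  Position 3 ('a'): window [1,3] length 3 -- new best
  Position 4 ('e'): window [1,4] length 4 -- new best
  Position 5 ('f'): window [1,5] length 5 -- new best
  Position 6 ('c'): repeat (last at 1), move window start to 2
  Position 6 ('c'): window [2,6] length 5
  Position 7 ('d'): window [2,7] length 6 -- new best
  Position 8 ('c'): repeat (last at 6), move window start to 7
  Position 8 ('c'): window [7,8] length 2
  Position 9 ('a'): window [7,9] length 3
  Position 10 ('a'): repeat (last at 9), move window start to 10
  Position 10 ('a'): window [10,10] length 1
  Position 11 ('e'): window [10,11] length 2
Longest substring with no repeats: "haefcd" with length 6

6


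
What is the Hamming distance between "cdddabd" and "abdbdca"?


Comparing "cdddabd" and "abdbdca" position by position:
  Position 0: 'c' vs 'a' => differ
  Position 1: 'd' vs 'b' => differ
  Position 2: 'd' vs 'd' => same
  Position 3: 'd' vs 'b' => differ
  Position 4: 'a' vs 'd' => differ
  Position 5: 'b' vs 'c' => differ
  Position 6: 'd' vs 'a' => differ
Total differences (Hamming distance): 6

6


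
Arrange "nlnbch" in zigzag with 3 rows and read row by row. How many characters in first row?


Zigzag "nlnbch" into 3 rows:
Placing characters:
  'n' => row 0
  'l' => row 1
  'n' => row 2
  'b' => row 1
  'c' => row 0
  'h' => row 1
Rows:
  Row 0: "nc"
  Row 1: "lbh"
  Row 2: "n"
First row length: 2

2


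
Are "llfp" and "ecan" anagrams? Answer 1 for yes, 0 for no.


Strings: "llfp", "ecan"
Sorted first:  fllp
Sorted second: acen
Differ at position 0: 'f' vs 'a' => not anagrams

0


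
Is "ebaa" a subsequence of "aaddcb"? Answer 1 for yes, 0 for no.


Check if "ebaa" is a subsequence of "aaddcb"
Greedy scan:
  Position 0 ('a'): no match needed
  Position 1 ('a'): no match needed
  Position 2 ('d'): no match needed
  Position 3 ('d'): no match needed
  Position 4 ('c'): no match needed
  Position 5 ('b'): no match needed
Only matched 0/4 characters => not a subsequence

0


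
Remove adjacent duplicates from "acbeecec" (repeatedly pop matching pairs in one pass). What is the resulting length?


Input: acbeecec
Stack-based adjacent duplicate removal:
  Read 'a': push. Stack: a
  Read 'c': push. Stack: ac
  Read 'b': push. Stack: acb
  Read 'e': push. Stack: acbe
  Read 'e': matches stack top 'e' => pop. Stack: acb
  Read 'c': push. Stack: acbc
  Read 'e': push. Stack: acbce
  Read 'c': push. Stack: acbcec
Final stack: "acbcec" (length 6)

6


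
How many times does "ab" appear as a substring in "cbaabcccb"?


Searching for "ab" in "cbaabcccb"
Scanning each position:
  Position 0: "cb" => no
  Position 1: "ba" => no
  Position 2: "aa" => no
  Position 3: "ab" => MATCH
  Position 4: "bc" => no
  Position 5: "cc" => no
  Position 6: "cc" => no
  Position 7: "cb" => no
Total occurrences: 1

1


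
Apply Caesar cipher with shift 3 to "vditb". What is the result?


Caesar cipher: shift "vditb" by 3
  'v' (pos 21) + 3 = pos 24 = 'y'
  'd' (pos 3) + 3 = pos 6 = 'g'
  'i' (pos 8) + 3 = pos 11 = 'l'
  't' (pos 19) + 3 = pos 22 = 'w'
  'b' (pos 1) + 3 = pos 4 = 'e'
Result: yglwe

yglwe


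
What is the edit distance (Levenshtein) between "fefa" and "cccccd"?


Computing edit distance: "fefa" -> "cccccd"
DP table:
           c    c    c    c    c    d
      0    1    2    3    4    5    6
  f   1    1    2    3    4    5    6
  e   2    2    2    3    4    5    6
  f   3    3    3    3    4    5    6
  a   4    4    4    4    4    5    6
Edit distance = dp[4][6] = 6

6


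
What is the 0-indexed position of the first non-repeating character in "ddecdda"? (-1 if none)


Input: ddecdda
Character frequencies:
  'a': 1
  'c': 1
  'd': 4
  'e': 1
Scanning left to right for freq == 1:
  Position 0 ('d'): freq=4, skip
  Position 1 ('d'): freq=4, skip
  Position 2 ('e'): unique! => answer = 2

2


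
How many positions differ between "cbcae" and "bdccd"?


Comparing "cbcae" and "bdccd" position by position:
  Position 0: 'c' vs 'b' => DIFFER
  Position 1: 'b' vs 'd' => DIFFER
  Position 2: 'c' vs 'c' => same
  Position 3: 'a' vs 'c' => DIFFER
  Position 4: 'e' vs 'd' => DIFFER
Positions that differ: 4

4


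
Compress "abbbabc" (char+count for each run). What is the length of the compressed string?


Input: abbbabc
Runs:
  'a' x 1 => "a1"
  'b' x 3 => "b3"
  'a' x 1 => "a1"
  'b' x 1 => "b1"
  'c' x 1 => "c1"
Compressed: "a1b3a1b1c1"
Compressed length: 10

10


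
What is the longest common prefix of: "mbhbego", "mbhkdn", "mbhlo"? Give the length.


Words: mbhbego, mbhkdn, mbhlo
  Position 0: all 'm' => match
  Position 1: all 'b' => match
  Position 2: all 'h' => match
  Position 3: ('b', 'k', 'l') => mismatch, stop
LCP = "mbh" (length 3)

3


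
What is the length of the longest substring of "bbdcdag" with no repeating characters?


Input: "bbdcdag"
Sliding window (track last position of each char):
  Position 0 ('b'): window [0,0] length 1 -- new best
  Position 1 ('b'): repeat (last at 0), move window start to 1
  Position 1 ('b'): window [1,1] length 1
  Position 2 ('d'): window [1,2] length 2 -- new best
  Position 3 ('c'): window [1,3] length 3 -- new best
  Position 4 ('d'): repeat (last at 2), move window start to 3
  Position 4 ('d'): window [3,4] length 2
  Position 5 ('a'): window [3,5] length 3
  Position 6 ('g'): window [3,6] length 4 -- new best
Longest substring with no repeats: "cdag" with length 4

4


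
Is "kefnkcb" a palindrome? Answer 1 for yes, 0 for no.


Input: kefnkcb
Reversed: bcknfek
  Compare pos 0 ('k') with pos 6 ('b'): MISMATCH
  Compare pos 1 ('e') with pos 5 ('c'): MISMATCH
  Compare pos 2 ('f') with pos 4 ('k'): MISMATCH
Result: not a palindrome

0


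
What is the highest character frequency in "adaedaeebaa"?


Input: adaedaeebaa
Character counts:
  'a': 5
  'b': 1
  'd': 2
  'e': 3
Maximum frequency: 5

5


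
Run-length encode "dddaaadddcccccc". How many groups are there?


Input: dddaaadddcccccc
Scanning for consecutive runs:
  Group 1: 'd' x 3 (positions 0-2)
  Group 2: 'a' x 3 (positions 3-5)
  Group 3: 'd' x 3 (positions 6-8)
  Group 4: 'c' x 6 (positions 9-14)
Total groups: 4

4


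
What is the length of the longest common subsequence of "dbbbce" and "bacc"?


LCS of "dbbbce" and "bacc"
DP table:
           b    a    c    c
      0    0    0    0    0
  d   0    0    0    0    0
  b   0    1    1    1    1
  b   0    1    1    1    1
  b   0    1    1    1    1
  c   0    1    1    2    2
  e   0    1    1    2    2
LCS length = dp[6][4] = 2

2


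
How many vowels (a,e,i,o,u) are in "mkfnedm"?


Input: mkfnedm
Checking each character:
  'm' at position 0: consonant
  'k' at position 1: consonant
  'f' at position 2: consonant
  'n' at position 3: consonant
  'e' at position 4: vowel (running total: 1)
  'd' at position 5: consonant
  'm' at position 6: consonant
Total vowels: 1

1


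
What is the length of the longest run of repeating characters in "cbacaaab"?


Input: "cbacaaab"
Scanning for longest run:
  Position 1 ('b'): new char, reset run to 1
  Position 2 ('a'): new char, reset run to 1
  Position 3 ('c'): new char, reset run to 1
  Position 4 ('a'): new char, reset run to 1
  Position 5 ('a'): continues run of 'a', length=2
  Position 6 ('a'): continues run of 'a', length=3
  Position 7 ('b'): new char, reset run to 1
Longest run: 'a' with length 3

3


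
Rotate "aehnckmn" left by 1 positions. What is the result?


Input: "aehnckmn", rotate left by 1
First 1 characters: "a"
Remaining characters: "ehnckmn"
Concatenate remaining + first: "ehnckmn" + "a" = "ehnckmna"

ehnckmna


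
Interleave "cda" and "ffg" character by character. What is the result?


Interleaving "cda" and "ffg":
  Position 0: 'c' from first, 'f' from second => "cf"
  Position 1: 'd' from first, 'f' from second => "df"
  Position 2: 'a' from first, 'g' from second => "ag"
Result: cfdfag

cfdfag


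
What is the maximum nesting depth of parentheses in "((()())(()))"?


Input: "((()())(()))"
Tracking depth:
  Position 0 '(': depth becomes 1
  Position 1 '(': depth becomes 2
  Position 2 '(': depth becomes 3
  Position 3 ')': depth becomes 2
  Position 4 '(': depth becomes 3
  Position 5 ')': depth becomes 2
  Position 6 ')': depth becomes 1
  Position 7 '(': depth becomes 2
  Position 8 '(': depth becomes 3
  Position 9 ')': depth becomes 2
  Position 10 ')': depth becomes 1
  Position 11 ')': depth becomes 0
Maximum depth reached: 3

3


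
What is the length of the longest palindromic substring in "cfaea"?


Input: "cfaea"
Checking substrings for palindromes:
  [2:5] "aea" (len 3) => palindrome
Longest palindromic substring: "aea" with length 3

3


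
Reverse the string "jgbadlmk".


Input: jgbadlmk
Reading characters right to left:
  Position 7: 'k'
  Position 6: 'm'
  Position 5: 'l'
  Position 4: 'd'
  Position 3: 'a'
  Position 2: 'b'
  Position 1: 'g'
  Position 0: 'j'
Reversed: kmldabgj

kmldabgj


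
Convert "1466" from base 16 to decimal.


Input: "1466" in base 16
Positional expansion:
  Digit '1' (value 1) x 16^3 = 4096
  Digit '4' (value 4) x 16^2 = 1024
  Digit '6' (value 6) x 16^1 = 96
  Digit '6' (value 6) x 16^0 = 6
Sum = 5222

5222


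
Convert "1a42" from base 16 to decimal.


Input: "1a42" in base 16
Positional expansion:
  Digit '1' (value 1) x 16^3 = 4096
  Digit 'a' (value 10) x 16^2 = 2560
  Digit '4' (value 4) x 16^1 = 64
  Digit '2' (value 2) x 16^0 = 2
Sum = 6722

6722


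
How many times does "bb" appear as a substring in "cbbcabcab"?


Searching for "bb" in "cbbcabcab"
Scanning each position:
  Position 0: "cb" => no
  Position 1: "bb" => MATCH
  Position 2: "bc" => no
  Position 3: "ca" => no
  Position 4: "ab" => no
  Position 5: "bc" => no
  Position 6: "ca" => no
  Position 7: "ab" => no
Total occurrences: 1

1


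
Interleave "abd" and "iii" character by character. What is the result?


Interleaving "abd" and "iii":
  Position 0: 'a' from first, 'i' from second => "ai"
  Position 1: 'b' from first, 'i' from second => "bi"
  Position 2: 'd' from first, 'i' from second => "di"
Result: aibidi

aibidi


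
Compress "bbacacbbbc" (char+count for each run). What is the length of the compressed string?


Input: bbacacbbbc
Runs:
  'b' x 2 => "b2"
  'a' x 1 => "a1"
  'c' x 1 => "c1"
  'a' x 1 => "a1"
  'c' x 1 => "c1"
  'b' x 3 => "b3"
  'c' x 1 => "c1"
Compressed: "b2a1c1a1c1b3c1"
Compressed length: 14

14


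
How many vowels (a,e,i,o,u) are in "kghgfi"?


Input: kghgfi
Checking each character:
  'k' at position 0: consonant
  'g' at position 1: consonant
  'h' at position 2: consonant
  'g' at position 3: consonant
  'f' at position 4: consonant
  'i' at position 5: vowel (running total: 1)
Total vowels: 1

1


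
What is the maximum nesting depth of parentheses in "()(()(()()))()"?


Input: "()(()(()()))()"
Tracking depth:
  Position 0 '(': depth becomes 1
  Position 1 ')': depth becomes 0
  Position 2 '(': depth becomes 1
  Position 3 '(': depth becomes 2
  Position 4 ')': depth becomes 1
  Position 5 '(': depth becomes 2
  Position 6 '(': depth becomes 3
  Position 7 ')': depth becomes 2
  Position 8 '(': depth becomes 3
  Position 9 ')': depth becomes 2
  Position 10 ')': depth becomes 1
  Position 11 ')': depth becomes 0
  Position 12 '(': depth becomes 1
  Position 13 ')': depth becomes 0
Maximum depth reached: 3

3


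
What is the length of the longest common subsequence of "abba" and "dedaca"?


LCS of "abba" and "dedaca"
DP table:
           d    e    d    a    c    a
      0    0    0    0    0    0    0
  a   0    0    0    0    1    1    1
  b   0    0    0    0    1    1    1
  b   0    0    0    0    1    1    1
  a   0    0    0    0    1    1    2
LCS length = dp[4][6] = 2

2


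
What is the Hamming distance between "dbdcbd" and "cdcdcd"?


Comparing "dbdcbd" and "cdcdcd" position by position:
  Position 0: 'd' vs 'c' => differ
  Position 1: 'b' vs 'd' => differ
  Position 2: 'd' vs 'c' => differ
  Position 3: 'c' vs 'd' => differ
  Position 4: 'b' vs 'c' => differ
  Position 5: 'd' vs 'd' => same
Total differences (Hamming distance): 5

5


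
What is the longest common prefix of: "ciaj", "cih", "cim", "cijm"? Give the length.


Words: ciaj, cih, cim, cijm
  Position 0: all 'c' => match
  Position 1: all 'i' => match
  Position 2: ('a', 'h', 'm', 'j') => mismatch, stop
LCP = "ci" (length 2)

2


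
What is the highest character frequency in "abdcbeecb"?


Input: abdcbeecb
Character counts:
  'a': 1
  'b': 3
  'c': 2
  'd': 1
  'e': 2
Maximum frequency: 3

3


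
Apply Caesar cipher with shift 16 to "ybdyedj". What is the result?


Caesar cipher: shift "ybdyedj" by 16
  'y' (pos 24) + 16 = pos 14 = 'o'
  'b' (pos 1) + 16 = pos 17 = 'r'
  'd' (pos 3) + 16 = pos 19 = 't'
  'y' (pos 24) + 16 = pos 14 = 'o'
  'e' (pos 4) + 16 = pos 20 = 'u'
  'd' (pos 3) + 16 = pos 19 = 't'
  'j' (pos 9) + 16 = pos 25 = 'z'
Result: ortoutz

ortoutz


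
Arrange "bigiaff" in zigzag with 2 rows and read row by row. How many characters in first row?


Zigzag "bigiaff" into 2 rows:
Placing characters:
  'b' => row 0
  'i' => row 1
  'g' => row 0
  'i' => row 1
  'a' => row 0
  'f' => row 1
  'f' => row 0
Rows:
  Row 0: "bgaf"
  Row 1: "iif"
First row length: 4

4


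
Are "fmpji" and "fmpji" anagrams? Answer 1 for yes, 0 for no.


Strings: "fmpji", "fmpji"
Sorted first:  fijmp
Sorted second: fijmp
Sorted forms match => anagrams

1


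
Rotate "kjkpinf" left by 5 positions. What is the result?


Input: "kjkpinf", rotate left by 5
First 5 characters: "kjkpi"
Remaining characters: "nf"
Concatenate remaining + first: "nf" + "kjkpi" = "nfkjkpi"

nfkjkpi


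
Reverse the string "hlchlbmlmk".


Input: hlchlbmlmk
Reading characters right to left:
  Position 9: 'k'
  Position 8: 'm'
  Position 7: 'l'
  Position 6: 'm'
  Position 5: 'b'
  Position 4: 'l'
  Position 3: 'h'
  Position 2: 'c'
  Position 1: 'l'
  Position 0: 'h'
Reversed: kmlmblhclh

kmlmblhclh


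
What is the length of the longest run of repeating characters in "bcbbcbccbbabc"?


Input: "bcbbcbccbbabc"
Scanning for longest run:
  Position 1 ('c'): new char, reset run to 1
  Position 2 ('b'): new char, reset run to 1
  Position 3 ('b'): continues run of 'b', length=2
  Position 4 ('c'): new char, reset run to 1
  Position 5 ('b'): new char, reset run to 1
  Position 6 ('c'): new char, reset run to 1
  Position 7 ('c'): continues run of 'c', length=2
  Position 8 ('b'): new char, reset run to 1
  Position 9 ('b'): continues run of 'b', length=2
  Position 10 ('a'): new char, reset run to 1
  Position 11 ('b'): new char, reset run to 1
  Position 12 ('c'): new char, reset run to 1
Longest run: 'b' with length 2

2


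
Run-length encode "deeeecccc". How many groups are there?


Input: deeeecccc
Scanning for consecutive runs:
  Group 1: 'd' x 1 (positions 0-0)
  Group 2: 'e' x 4 (positions 1-4)
  Group 3: 'c' x 4 (positions 5-8)
Total groups: 3

3


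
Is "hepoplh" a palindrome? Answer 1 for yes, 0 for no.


Input: hepoplh
Reversed: hlpopeh
  Compare pos 0 ('h') with pos 6 ('h'): match
  Compare pos 1 ('e') with pos 5 ('l'): MISMATCH
  Compare pos 2 ('p') with pos 4 ('p'): match
Result: not a palindrome

0


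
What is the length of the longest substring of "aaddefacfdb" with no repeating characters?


Input: "aaddefacfdb"
Sliding window (track last position of each char):
  Position 0 ('a'): window [0,0] length 1 -- new best
  Position 1 ('a'): repeat (last at 0), move window start to 1
  Position 1 ('a'): window [1,1] length 1
  Position 2 ('d'): window [1,2] length 2 -- new best
  Position 3 ('d'): repeat (last at 2), move window start to 3
  Position 3 ('d'): window [3,3] length 1
  Position 4 ('e'): window [3,4] length 2
  Position 5 ('f'): window [3,5] length 3 -- new best
  Position 6 ('a'): window [3,6] length 4 -- new best
  Position 7 ('c'): window [3,7] length 5 -- new best
  Position 8 ('f'): repeat (last at 5), move window start to 6
  Position 8 ('f'): window [6,8] length 3
  Position 9 ('d'): window [6,9] length 4
  Position 10 ('b'): window [6,10] length 5
Longest substring with no repeats: "defac" with length 5

5


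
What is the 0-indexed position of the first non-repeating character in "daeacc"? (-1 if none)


Input: daeacc
Character frequencies:
  'a': 2
  'c': 2
  'd': 1
  'e': 1
Scanning left to right for freq == 1:
  Position 0 ('d'): unique! => answer = 0

0


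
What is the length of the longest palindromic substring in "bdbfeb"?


Input: "bdbfeb"
Checking substrings for palindromes:
  [0:3] "bdb" (len 3) => palindrome
Longest palindromic substring: "bdb" with length 3

3


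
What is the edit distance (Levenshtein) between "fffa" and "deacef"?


Computing edit distance: "fffa" -> "deacef"
DP table:
           d    e    a    c    e    f
      0    1    2    3    4    5    6
  f   1    1    2    3    4    5    5
  f   2    2    2    3    4    5    5
  f   3    3    3    3    4    5    5
  a   4    4    4    3    4    5    6
Edit distance = dp[4][6] = 6

6


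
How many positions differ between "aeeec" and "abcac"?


Comparing "aeeec" and "abcac" position by position:
  Position 0: 'a' vs 'a' => same
  Position 1: 'e' vs 'b' => DIFFER
  Position 2: 'e' vs 'c' => DIFFER
  Position 3: 'e' vs 'a' => DIFFER
  Position 4: 'c' vs 'c' => same
Positions that differ: 3

3


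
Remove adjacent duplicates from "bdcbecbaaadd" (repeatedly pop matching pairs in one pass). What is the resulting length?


Input: bdcbecbaaadd
Stack-based adjacent duplicate removal:
  Read 'b': push. Stack: b
  Read 'd': push. Stack: bd
  Read 'c': push. Stack: bdc
  Read 'b': push. Stack: bdcb
  Read 'e': push. Stack: bdcbe
  Read 'c': push. Stack: bdcbec
  Read 'b': push. Stack: bdcbecb
  Read 'a': push. Stack: bdcbecba
  Read 'a': matches stack top 'a' => pop. Stack: bdcbecb
  Read 'a': push. Stack: bdcbecba
  Read 'd': push. Stack: bdcbecbad
  Read 'd': matches stack top 'd' => pop. Stack: bdcbecba
Final stack: "bdcbecba" (length 8)

8


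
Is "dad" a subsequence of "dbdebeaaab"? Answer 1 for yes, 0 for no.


Check if "dad" is a subsequence of "dbdebeaaab"
Greedy scan:
  Position 0 ('d'): matches sub[0] = 'd'
  Position 1 ('b'): no match needed
  Position 2 ('d'): no match needed
  Position 3 ('e'): no match needed
  Position 4 ('b'): no match needed
  Position 5 ('e'): no match needed
  Position 6 ('a'): matches sub[1] = 'a'
  Position 7 ('a'): no match needed
  Position 8 ('a'): no match needed
  Position 9 ('b'): no match needed
Only matched 2/3 characters => not a subsequence

0


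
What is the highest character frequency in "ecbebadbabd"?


Input: ecbebadbabd
Character counts:
  'a': 2
  'b': 4
  'c': 1
  'd': 2
  'e': 2
Maximum frequency: 4

4


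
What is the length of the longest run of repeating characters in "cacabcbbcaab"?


Input: "cacabcbbcaab"
Scanning for longest run:
  Position 1 ('a'): new char, reset run to 1
  Position 2 ('c'): new char, reset run to 1
  Position 3 ('a'): new char, reset run to 1
  Position 4 ('b'): new char, reset run to 1
  Position 5 ('c'): new char, reset run to 1
  Position 6 ('b'): new char, reset run to 1
  Position 7 ('b'): continues run of 'b', length=2
  Position 8 ('c'): new char, reset run to 1
  Position 9 ('a'): new char, reset run to 1
  Position 10 ('a'): continues run of 'a', length=2
  Position 11 ('b'): new char, reset run to 1
Longest run: 'b' with length 2

2


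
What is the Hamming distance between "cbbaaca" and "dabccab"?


Comparing "cbbaaca" and "dabccab" position by position:
  Position 0: 'c' vs 'd' => differ
  Position 1: 'b' vs 'a' => differ
  Position 2: 'b' vs 'b' => same
  Position 3: 'a' vs 'c' => differ
  Position 4: 'a' vs 'c' => differ
  Position 5: 'c' vs 'a' => differ
  Position 6: 'a' vs 'b' => differ
Total differences (Hamming distance): 6

6


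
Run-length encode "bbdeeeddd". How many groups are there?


Input: bbdeeeddd
Scanning for consecutive runs:
  Group 1: 'b' x 2 (positions 0-1)
  Group 2: 'd' x 1 (positions 2-2)
  Group 3: 'e' x 3 (positions 3-5)
  Group 4: 'd' x 3 (positions 6-8)
Total groups: 4

4


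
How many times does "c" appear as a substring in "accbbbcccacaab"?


Searching for "c" in "accbbbcccacaab"
Scanning each position:
  Position 0: "a" => no
  Position 1: "c" => MATCH
  Position 2: "c" => MATCH
  Position 3: "b" => no
  Position 4: "b" => no
  Position 5: "b" => no
  Position 6: "c" => MATCH
  Position 7: "c" => MATCH
  Position 8: "c" => MATCH
  Position 9: "a" => no
  Position 10: "c" => MATCH
  Position 11: "a" => no
  Position 12: "a" => no
  Position 13: "b" => no
Total occurrences: 6

6


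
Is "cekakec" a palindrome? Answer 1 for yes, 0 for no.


Input: cekakec
Reversed: cekakec
  Compare pos 0 ('c') with pos 6 ('c'): match
  Compare pos 1 ('e') with pos 5 ('e'): match
  Compare pos 2 ('k') with pos 4 ('k'): match
Result: palindrome

1


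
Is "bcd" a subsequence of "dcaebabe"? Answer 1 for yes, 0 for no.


Check if "bcd" is a subsequence of "dcaebabe"
Greedy scan:
  Position 0 ('d'): no match needed
  Position 1 ('c'): no match needed
  Position 2 ('a'): no match needed
  Position 3 ('e'): no match needed
  Position 4 ('b'): matches sub[0] = 'b'
  Position 5 ('a'): no match needed
  Position 6 ('b'): no match needed
  Position 7 ('e'): no match needed
Only matched 1/3 characters => not a subsequence

0


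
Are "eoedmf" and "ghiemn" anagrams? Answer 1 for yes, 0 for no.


Strings: "eoedmf", "ghiemn"
Sorted first:  deefmo
Sorted second: eghimn
Differ at position 0: 'd' vs 'e' => not anagrams

0


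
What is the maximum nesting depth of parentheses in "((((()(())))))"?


Input: "((((()(())))))"
Tracking depth:
  Position 0 '(': depth becomes 1
  Position 1 '(': depth becomes 2
  Position 2 '(': depth becomes 3
  Position 3 '(': depth becomes 4
  Position 4 '(': depth becomes 5
  Position 5 ')': depth becomes 4
  Position 6 '(': depth becomes 5
  Position 7 '(': depth becomes 6
  Position 8 ')': depth becomes 5
  Position 9 ')': depth becomes 4
  Position 10 ')': depth becomes 3
  Position 11 ')': depth becomes 2
  Position 12 ')': depth becomes 1
  Position 13 ')': depth becomes 0
Maximum depth reached: 6

6


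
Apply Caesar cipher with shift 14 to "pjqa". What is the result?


Caesar cipher: shift "pjqa" by 14
  'p' (pos 15) + 14 = pos 3 = 'd'
  'j' (pos 9) + 14 = pos 23 = 'x'
  'q' (pos 16) + 14 = pos 4 = 'e'
  'a' (pos 0) + 14 = pos 14 = 'o'
Result: dxeo

dxeo


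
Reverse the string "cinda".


Input: cinda
Reading characters right to left:
  Position 4: 'a'
  Position 3: 'd'
  Position 2: 'n'
  Position 1: 'i'
  Position 0: 'c'
Reversed: adnic

adnic


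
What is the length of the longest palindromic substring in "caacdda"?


Input: "caacdda"
Checking substrings for palindromes:
  [0:4] "caac" (len 4) => palindrome
  [1:3] "aa" (len 2) => palindrome
  [4:6] "dd" (len 2) => palindrome
Longest palindromic substring: "caac" with length 4

4


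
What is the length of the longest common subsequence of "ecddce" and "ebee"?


LCS of "ecddce" and "ebee"
DP table:
           e    b    e    e
      0    0    0    0    0
  e   0    1    1    1    1
  c   0    1    1    1    1
  d   0    1    1    1    1
  d   0    1    1    1    1
  c   0    1    1    1    1
  e   0    1    1    2    2
LCS length = dp[6][4] = 2

2


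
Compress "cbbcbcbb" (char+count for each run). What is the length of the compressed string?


Input: cbbcbcbb
Runs:
  'c' x 1 => "c1"
  'b' x 2 => "b2"
  'c' x 1 => "c1"
  'b' x 1 => "b1"
  'c' x 1 => "c1"
  'b' x 2 => "b2"
Compressed: "c1b2c1b1c1b2"
Compressed length: 12

12


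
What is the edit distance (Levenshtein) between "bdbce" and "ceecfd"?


Computing edit distance: "bdbce" -> "ceecfd"
DP table:
           c    e    e    c    f    d
      0    1    2    3    4    5    6
  b   1    1    2    3    4    5    6
  d   2    2    2    3    4    5    5
  b   3    3    3    3    4    5    6
  c   4    3    4    4    3    4    5
  e   5    4    3    4    4    4    5
Edit distance = dp[5][6] = 5

5


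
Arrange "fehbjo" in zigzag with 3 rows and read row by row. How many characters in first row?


Zigzag "fehbjo" into 3 rows:
Placing characters:
  'f' => row 0
  'e' => row 1
  'h' => row 2
  'b' => row 1
  'j' => row 0
  'o' => row 1
Rows:
  Row 0: "fj"
  Row 1: "ebo"
  Row 2: "h"
First row length: 2

2


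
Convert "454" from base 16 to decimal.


Input: "454" in base 16
Positional expansion:
  Digit '4' (value 4) x 16^2 = 1024
  Digit '5' (value 5) x 16^1 = 80
  Digit '4' (value 4) x 16^0 = 4
Sum = 1108

1108


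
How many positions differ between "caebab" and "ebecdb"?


Comparing "caebab" and "ebecdb" position by position:
  Position 0: 'c' vs 'e' => DIFFER
  Position 1: 'a' vs 'b' => DIFFER
  Position 2: 'e' vs 'e' => same
  Position 3: 'b' vs 'c' => DIFFER
  Position 4: 'a' vs 'd' => DIFFER
  Position 5: 'b' vs 'b' => same
Positions that differ: 4

4


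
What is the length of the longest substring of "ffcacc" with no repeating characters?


Input: "ffcacc"
Sliding window (track last position of each char):
  Position 0 ('f'): window [0,0] length 1 -- new best
  Position 1 ('f'): repeat (last at 0), move window start to 1
  Position 1 ('f'): window [1,1] length 1
  Position 2 ('c'): window [1,2] length 2 -- new best
  Position 3 ('a'): window [1,3] length 3 -- new best
  Position 4 ('c'): repeat (last at 2), move window start to 3
  Position 4 ('c'): window [3,4] length 2
  Position 5 ('c'): repeat (last at 4), move window start to 5
  Position 5 ('c'): window [5,5] length 1
Longest substring with no repeats: "fca" with length 3

3


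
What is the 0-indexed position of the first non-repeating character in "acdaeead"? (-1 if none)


Input: acdaeead
Character frequencies:
  'a': 3
  'c': 1
  'd': 2
  'e': 2
Scanning left to right for freq == 1:
  Position 0 ('a'): freq=3, skip
  Position 1 ('c'): unique! => answer = 1

1


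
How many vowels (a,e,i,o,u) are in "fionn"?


Input: fionn
Checking each character:
  'f' at position 0: consonant
  'i' at position 1: vowel (running total: 1)
  'o' at position 2: vowel (running total: 2)
  'n' at position 3: consonant
  'n' at position 4: consonant
Total vowels: 2

2


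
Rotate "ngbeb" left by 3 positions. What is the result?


Input: "ngbeb", rotate left by 3
First 3 characters: "ngb"
Remaining characters: "eb"
Concatenate remaining + first: "eb" + "ngb" = "ebngb"

ebngb


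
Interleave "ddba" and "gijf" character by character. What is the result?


Interleaving "ddba" and "gijf":
  Position 0: 'd' from first, 'g' from second => "dg"
  Position 1: 'd' from first, 'i' from second => "di"
  Position 2: 'b' from first, 'j' from second => "bj"
  Position 3: 'a' from first, 'f' from second => "af"
Result: dgdibjaf

dgdibjaf


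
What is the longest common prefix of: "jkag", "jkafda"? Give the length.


Words: jkag, jkafda
  Position 0: all 'j' => match
  Position 1: all 'k' => match
  Position 2: all 'a' => match
  Position 3: ('g', 'f') => mismatch, stop
LCP = "jka" (length 3)

3


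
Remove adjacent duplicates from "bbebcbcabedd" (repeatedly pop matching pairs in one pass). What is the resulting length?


Input: bbebcbcabedd
Stack-based adjacent duplicate removal:
  Read 'b': push. Stack: b
  Read 'b': matches stack top 'b' => pop. Stack: (empty)
  Read 'e': push. Stack: e
  Read 'b': push. Stack: eb
  Read 'c': push. Stack: ebc
  Read 'b': push. Stack: ebcb
  Read 'c': push. Stack: ebcbc
  Read 'a': push. Stack: ebcbca
  Read 'b': push. Stack: ebcbcab
  Read 'e': push. Stack: ebcbcabe
  Read 'd': push. Stack: ebcbcabed
  Read 'd': matches stack top 'd' => pop. Stack: ebcbcabe
Final stack: "ebcbcabe" (length 8)

8


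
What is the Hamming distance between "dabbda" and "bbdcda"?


Comparing "dabbda" and "bbdcda" position by position:
  Position 0: 'd' vs 'b' => differ
  Position 1: 'a' vs 'b' => differ
  Position 2: 'b' vs 'd' => differ
  Position 3: 'b' vs 'c' => differ
  Position 4: 'd' vs 'd' => same
  Position 5: 'a' vs 'a' => same
Total differences (Hamming distance): 4

4


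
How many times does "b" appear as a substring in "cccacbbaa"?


Searching for "b" in "cccacbbaa"
Scanning each position:
  Position 0: "c" => no
  Position 1: "c" => no
  Position 2: "c" => no
  Position 3: "a" => no
  Position 4: "c" => no
  Position 5: "b" => MATCH
  Position 6: "b" => MATCH
  Position 7: "a" => no
  Position 8: "a" => no
Total occurrences: 2

2


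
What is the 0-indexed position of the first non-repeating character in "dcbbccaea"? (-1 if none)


Input: dcbbccaea
Character frequencies:
  'a': 2
  'b': 2
  'c': 3
  'd': 1
  'e': 1
Scanning left to right for freq == 1:
  Position 0 ('d'): unique! => answer = 0

0


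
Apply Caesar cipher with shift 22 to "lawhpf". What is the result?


Caesar cipher: shift "lawhpf" by 22
  'l' (pos 11) + 22 = pos 7 = 'h'
  'a' (pos 0) + 22 = pos 22 = 'w'
  'w' (pos 22) + 22 = pos 18 = 's'
  'h' (pos 7) + 22 = pos 3 = 'd'
  'p' (pos 15) + 22 = pos 11 = 'l'
  'f' (pos 5) + 22 = pos 1 = 'b'
Result: hwsdlb

hwsdlb


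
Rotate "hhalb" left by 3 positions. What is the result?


Input: "hhalb", rotate left by 3
First 3 characters: "hha"
Remaining characters: "lb"
Concatenate remaining + first: "lb" + "hha" = "lbhha"

lbhha


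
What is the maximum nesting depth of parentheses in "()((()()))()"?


Input: "()((()()))()"
Tracking depth:
  Position 0 '(': depth becomes 1
  Position 1 ')': depth becomes 0
  Position 2 '(': depth becomes 1
  Position 3 '(': depth becomes 2
  Position 4 '(': depth becomes 3
  Position 5 ')': depth becomes 2
  Position 6 '(': depth becomes 3
  Position 7 ')': depth becomes 2
  Position 8 ')': depth becomes 1
  Position 9 ')': depth becomes 0
  Position 10 '(': depth becomes 1
  Position 11 ')': depth becomes 0
Maximum depth reached: 3

3


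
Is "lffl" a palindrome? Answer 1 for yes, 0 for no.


Input: lffl
Reversed: lffl
  Compare pos 0 ('l') with pos 3 ('l'): match
  Compare pos 1 ('f') with pos 2 ('f'): match
Result: palindrome

1


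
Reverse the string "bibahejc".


Input: bibahejc
Reading characters right to left:
  Position 7: 'c'
  Position 6: 'j'
  Position 5: 'e'
  Position 4: 'h'
  Position 3: 'a'
  Position 2: 'b'
  Position 1: 'i'
  Position 0: 'b'
Reversed: cjehabib

cjehabib


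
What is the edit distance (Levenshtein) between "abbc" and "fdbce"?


Computing edit distance: "abbc" -> "fdbce"
DP table:
           f    d    b    c    e
      0    1    2    3    4    5
  a   1    1    2    3    4    5
  b   2    2    2    2    3    4
  b   3    3    3    2    3    4
  c   4    4    4    3    2    3
Edit distance = dp[4][5] = 3

3


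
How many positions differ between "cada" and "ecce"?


Comparing "cada" and "ecce" position by position:
  Position 0: 'c' vs 'e' => DIFFER
  Position 1: 'a' vs 'c' => DIFFER
  Position 2: 'd' vs 'c' => DIFFER
  Position 3: 'a' vs 'e' => DIFFER
Positions that differ: 4

4


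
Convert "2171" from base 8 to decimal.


Input: "2171" in base 8
Positional expansion:
  Digit '2' (value 2) x 8^3 = 1024
  Digit '1' (value 1) x 8^2 = 64
  Digit '7' (value 7) x 8^1 = 56
  Digit '1' (value 1) x 8^0 = 1
Sum = 1145

1145


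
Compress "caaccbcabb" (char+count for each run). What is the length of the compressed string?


Input: caaccbcabb
Runs:
  'c' x 1 => "c1"
  'a' x 2 => "a2"
  'c' x 2 => "c2"
  'b' x 1 => "b1"
  'c' x 1 => "c1"
  'a' x 1 => "a1"
  'b' x 2 => "b2"
Compressed: "c1a2c2b1c1a1b2"
Compressed length: 14

14


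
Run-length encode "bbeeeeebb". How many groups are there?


Input: bbeeeeebb
Scanning for consecutive runs:
  Group 1: 'b' x 2 (positions 0-1)
  Group 2: 'e' x 5 (positions 2-6)
  Group 3: 'b' x 2 (positions 7-8)
Total groups: 3

3


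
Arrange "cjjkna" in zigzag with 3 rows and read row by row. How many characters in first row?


Zigzag "cjjkna" into 3 rows:
Placing characters:
  'c' => row 0
  'j' => row 1
  'j' => row 2
  'k' => row 1
  'n' => row 0
  'a' => row 1
Rows:
  Row 0: "cn"
  Row 1: "jka"
  Row 2: "j"
First row length: 2

2
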